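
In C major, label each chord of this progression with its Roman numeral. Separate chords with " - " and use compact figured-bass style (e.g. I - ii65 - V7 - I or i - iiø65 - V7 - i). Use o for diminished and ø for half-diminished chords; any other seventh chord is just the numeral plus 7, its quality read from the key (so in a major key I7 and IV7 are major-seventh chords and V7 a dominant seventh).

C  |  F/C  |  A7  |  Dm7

I - IV64 - V7/ii - ii7

C: root C is the tonic; major triad there is I.
F/C: major triad on F = scale degree 4 → IV64.
A7: a dominant seventh chord on A, the applied dominant of ii → V7/ii.
Dm7: minor seventh chord on D = scale degree 2 → ii7.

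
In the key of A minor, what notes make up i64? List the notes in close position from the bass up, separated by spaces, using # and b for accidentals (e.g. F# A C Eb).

E A C

The numeral's case and figure indicate a minor triad. In A minor its root, scale degree 1, is A.
That chord is spelled A-C-E.
With the 64 figure the chord is in second inversion; from the bass E upward in close position it reads E-A-C.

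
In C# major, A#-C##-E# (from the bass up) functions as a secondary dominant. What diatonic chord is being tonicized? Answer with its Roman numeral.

ii

The chord is a major triad on A#.
A dominant resolves down a perfect fifth: A# → D#. In C# major, D# is scale degree 2, i.e. ii.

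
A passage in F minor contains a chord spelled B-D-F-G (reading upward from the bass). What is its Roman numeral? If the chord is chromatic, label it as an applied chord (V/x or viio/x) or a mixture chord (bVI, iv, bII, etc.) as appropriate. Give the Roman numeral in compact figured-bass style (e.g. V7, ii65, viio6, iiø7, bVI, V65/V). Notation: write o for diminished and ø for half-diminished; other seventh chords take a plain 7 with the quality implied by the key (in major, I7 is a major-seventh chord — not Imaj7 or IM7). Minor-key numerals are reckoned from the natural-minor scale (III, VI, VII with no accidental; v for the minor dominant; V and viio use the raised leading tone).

The pitches G-B-D-F form a dominant seventh chord rooted on G.
G is not a diatonic chord root with this quality in F minor, but it lies a perfect fifth above C (V), so the chord functions as an applied dominant of V.
With B in the bass the chord is in first inversion, so the figured bass is 65.

V65/V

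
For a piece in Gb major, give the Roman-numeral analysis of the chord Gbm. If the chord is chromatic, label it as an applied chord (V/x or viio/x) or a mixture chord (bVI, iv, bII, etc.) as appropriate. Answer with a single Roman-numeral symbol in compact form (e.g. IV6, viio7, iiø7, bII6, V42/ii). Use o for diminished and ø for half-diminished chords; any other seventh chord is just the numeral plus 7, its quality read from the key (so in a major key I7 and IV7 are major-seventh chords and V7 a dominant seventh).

Stacked in thirds the chord is Gb-Bbb-Db: a minor triad on Gb.
Gb is the first degree of Gb major. This is the minor tonic, borrowed from the parallel minor.

i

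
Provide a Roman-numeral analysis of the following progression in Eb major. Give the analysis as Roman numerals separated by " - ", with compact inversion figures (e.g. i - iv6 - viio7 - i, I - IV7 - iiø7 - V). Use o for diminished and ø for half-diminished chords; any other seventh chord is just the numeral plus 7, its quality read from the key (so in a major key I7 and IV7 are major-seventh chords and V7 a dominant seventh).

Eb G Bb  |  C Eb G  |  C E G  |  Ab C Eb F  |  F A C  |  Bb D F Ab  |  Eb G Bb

I - vi - V/ii - ii65 - V/V - V7 - I

Eb-G-Bb: root Eb is the tonic; major triad there is I.
C-Eb-G: minor triad on C = scale degree 6 → vi.
C-E-G: chromatic; C is V of ii, so V/ii.
Ab-C-Eb-F: minor seventh chord on F = scale degree 2 → ii65.
F-A-C: a major triad on F, the applied dominant of V → V/V.
Bb-D-F-Ab: root Bb is the dominant; dominant seventh chord there is V7.
Eb-G-Bb: root Eb is the tonic; major triad there is I.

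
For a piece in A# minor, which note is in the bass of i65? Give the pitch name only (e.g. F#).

C#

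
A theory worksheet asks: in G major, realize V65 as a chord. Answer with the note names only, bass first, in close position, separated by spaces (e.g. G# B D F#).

F# A C D

In G major, the fifth degree is D, and the diatonic chord built there is a dominant seventh chord.
Stacking thirds from D gives D-F#-A-C.
With the 65 figure the chord is in first inversion; from the bass F# upward in close position it reads F#-A-C-D.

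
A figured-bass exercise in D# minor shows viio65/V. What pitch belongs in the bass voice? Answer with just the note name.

B#

The applied chord viio65/V is rooted on G##: G##-B#-D#-F#.
The figure 65 means first inversion — the third is in the bass.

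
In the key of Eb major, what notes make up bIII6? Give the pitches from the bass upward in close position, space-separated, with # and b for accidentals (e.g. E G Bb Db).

Scale degree 3 in Eb major is G; lowering it a half step gives Gb. bIII6 is a major triad on the lowered third degree, borrowed from the parallel minor.
So the chord is Gb-Bb-Db, a major triad.
The figured bass 6 indicates first inversion, placing the third (Bb) in the bass: Bb-Db-Gb.

Bb Db Gb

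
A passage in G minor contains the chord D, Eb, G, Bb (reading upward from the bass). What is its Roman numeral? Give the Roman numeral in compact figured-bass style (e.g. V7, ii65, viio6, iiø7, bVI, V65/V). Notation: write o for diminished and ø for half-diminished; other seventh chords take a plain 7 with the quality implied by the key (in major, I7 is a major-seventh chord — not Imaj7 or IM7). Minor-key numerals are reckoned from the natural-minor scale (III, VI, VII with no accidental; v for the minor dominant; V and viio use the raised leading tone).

VI42

Stacked in thirds the chord is Eb-G-Bb-D: a major seventh chord on Eb.
Eb is scale degree 6 in G minor, and a major seventh chord on that degree is written VI7.
With D in the bass the chord is in third inversion, so the figured bass is 42.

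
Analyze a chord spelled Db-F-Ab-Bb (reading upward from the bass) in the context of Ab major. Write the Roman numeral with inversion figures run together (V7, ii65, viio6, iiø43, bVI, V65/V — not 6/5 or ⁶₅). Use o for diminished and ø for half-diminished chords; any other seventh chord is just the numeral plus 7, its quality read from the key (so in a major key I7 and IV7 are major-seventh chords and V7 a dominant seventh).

ii65

Stacked in thirds the chord is Bb-Db-F-Ab: a minor seventh chord on Bb.
In Ab major, Bb is the supertonic; the diatonic minor seventh chord there is ii7.
With Db in the bass the chord is in first inversion, so the figured bass is 65.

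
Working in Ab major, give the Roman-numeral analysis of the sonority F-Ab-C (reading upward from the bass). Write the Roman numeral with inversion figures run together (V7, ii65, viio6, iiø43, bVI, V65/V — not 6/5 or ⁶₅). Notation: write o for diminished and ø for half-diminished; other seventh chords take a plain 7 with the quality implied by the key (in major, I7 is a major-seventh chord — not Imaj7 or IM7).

vi

Stacked in thirds the chord is F-Ab-C: a minor triad on F.
F is scale degree 6 in Ab major, and a minor triad on that degree is written vi.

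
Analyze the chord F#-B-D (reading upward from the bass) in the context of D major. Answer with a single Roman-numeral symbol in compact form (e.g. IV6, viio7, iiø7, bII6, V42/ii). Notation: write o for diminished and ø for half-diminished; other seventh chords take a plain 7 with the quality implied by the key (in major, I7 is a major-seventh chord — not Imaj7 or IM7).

The pitches B-D-F# form a minor triad rooted on B.
B is scale degree 6 in D major, and a minor triad on that degree is written vi.
With F# in the bass the chord is in second inversion, so the figured bass is 64.

vi64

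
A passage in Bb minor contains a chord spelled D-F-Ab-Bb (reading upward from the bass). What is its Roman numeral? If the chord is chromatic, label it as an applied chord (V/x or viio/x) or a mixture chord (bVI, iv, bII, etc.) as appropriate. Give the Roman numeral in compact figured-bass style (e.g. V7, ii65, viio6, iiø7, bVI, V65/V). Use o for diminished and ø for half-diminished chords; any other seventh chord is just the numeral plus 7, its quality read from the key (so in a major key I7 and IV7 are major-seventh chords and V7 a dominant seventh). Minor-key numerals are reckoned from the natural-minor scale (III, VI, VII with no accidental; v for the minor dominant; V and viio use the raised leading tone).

V65/iv

Stacked in thirds the chord is Bb-D-F-Ab: a dominant seventh chord on Bb.
Bb is not a diatonic chord root with this quality in Bb minor, but it lies a perfect fifth above Eb (iv), so the chord functions as an applied dominant of iv.
With D in the bass the chord is in first inversion, so the figured bass is 65.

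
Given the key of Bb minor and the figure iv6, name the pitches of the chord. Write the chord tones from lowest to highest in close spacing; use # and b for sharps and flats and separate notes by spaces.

Gb Bb Eb

The numeral's case and figure indicate a minor triad. In Bb minor its root, the fourth degree, is Eb.
That chord is spelled Eb-Gb-Bb.
The figured bass 6 indicates first inversion, placing the third (Gb) in the bass: Gb-Bb-Eb.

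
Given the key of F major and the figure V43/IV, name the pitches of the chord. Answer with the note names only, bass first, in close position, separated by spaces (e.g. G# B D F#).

C Eb F A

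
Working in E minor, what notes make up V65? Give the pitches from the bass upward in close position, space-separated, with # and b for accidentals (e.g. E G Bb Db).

In E minor, the dominant is B. The dominant is major (leading tone raised), so V is a dominant seventh chord.
Stacking thirds from B gives B-D#-F#-A.
With the 65 figure the chord is in first inversion; from the bass D# upward in close position it reads D#-F#-A-B.

D# F# A B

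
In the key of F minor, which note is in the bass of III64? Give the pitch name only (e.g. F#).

Eb

III in F minor has root Ab; the chord is Ab-C-Eb.
The figure 64 means second inversion — the fifth is in the bass.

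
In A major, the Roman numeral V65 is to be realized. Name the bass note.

G#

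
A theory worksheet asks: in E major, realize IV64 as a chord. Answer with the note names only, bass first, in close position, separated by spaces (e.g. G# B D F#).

In E major, scale degree 4 is A, and the diatonic chord built there is a major triad.
Stacking thirds from A gives A-C#-E.
With the 64 figure the chord is in second inversion; from the bass E upward in close position it reads E-A-C#.

E A C#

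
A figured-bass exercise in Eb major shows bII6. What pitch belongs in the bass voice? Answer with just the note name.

bII in Eb major has root Fb; the chord is Fb-Ab-Cb.
The figure 6 means first inversion — the third is in the bass.

Ab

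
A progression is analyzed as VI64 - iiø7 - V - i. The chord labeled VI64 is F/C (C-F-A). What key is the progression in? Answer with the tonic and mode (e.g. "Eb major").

A minor

VI64 is given as C-F-A — a major triad with root F.
Counting down 5 scale steps from F places the tonic on A; a major triad on degree 6 is diatonic only in minor.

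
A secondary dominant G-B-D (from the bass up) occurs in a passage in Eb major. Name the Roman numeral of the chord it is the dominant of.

The chord is a major triad on G.
A dominant resolves down a perfect fifth: G → C. In Eb major, C is scale degree 6, i.e. vi.

vi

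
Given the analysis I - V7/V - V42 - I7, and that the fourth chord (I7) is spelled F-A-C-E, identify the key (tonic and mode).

The anchor chord is a major seventh chord on F, labeled I7.
If F is scale degree 1 and the mode makes that degree carry a major seventh chord, the tonic is F and the mode is major.

F major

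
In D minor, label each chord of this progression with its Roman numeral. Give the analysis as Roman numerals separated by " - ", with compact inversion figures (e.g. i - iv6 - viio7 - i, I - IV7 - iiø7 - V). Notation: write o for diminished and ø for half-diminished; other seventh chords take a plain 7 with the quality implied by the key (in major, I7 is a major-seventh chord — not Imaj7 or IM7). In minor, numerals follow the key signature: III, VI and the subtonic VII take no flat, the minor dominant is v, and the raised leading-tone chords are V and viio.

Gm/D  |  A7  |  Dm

iv64 - V7 - i

Gm/D: root G is the subdominant; minor triad there is iv64.
A7 has root A, degree 5 in D minor, so V7.
Dm: minor triad on D = scale degree 1 → i.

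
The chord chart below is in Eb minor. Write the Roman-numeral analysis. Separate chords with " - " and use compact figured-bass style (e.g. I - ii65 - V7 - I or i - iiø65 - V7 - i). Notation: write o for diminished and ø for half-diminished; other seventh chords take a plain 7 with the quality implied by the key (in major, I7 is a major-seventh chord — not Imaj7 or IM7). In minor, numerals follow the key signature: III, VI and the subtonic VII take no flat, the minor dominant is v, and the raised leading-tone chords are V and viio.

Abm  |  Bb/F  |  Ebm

iv - V64 - i

Abm has root Ab, degree 4 in Eb minor, so iv.
Bb/F: root Bb is the dominant; major triad there is V64.
Ebm: minor triad on Eb = scale degree 1 → i.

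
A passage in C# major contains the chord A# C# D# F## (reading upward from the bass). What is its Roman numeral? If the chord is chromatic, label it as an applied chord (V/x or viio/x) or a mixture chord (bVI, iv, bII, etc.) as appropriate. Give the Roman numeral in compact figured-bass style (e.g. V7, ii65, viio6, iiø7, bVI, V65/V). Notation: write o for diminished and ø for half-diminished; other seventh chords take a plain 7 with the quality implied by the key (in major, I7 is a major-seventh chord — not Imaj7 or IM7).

V43/V

The pitches D#-F##-A#-C# form a dominant seventh chord rooted on D#.
D# is not a diatonic chord root with this quality in C# major, but it lies a perfect fifth above G# (V), so the chord functions as an applied dominant of V.
With A# in the bass the chord is in second inversion, so the figured bass is 43.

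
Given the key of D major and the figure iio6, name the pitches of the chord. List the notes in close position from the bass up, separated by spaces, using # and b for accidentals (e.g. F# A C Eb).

G Bb E

iio6 is the diminished supertonic triad, borrowed from the parallel minor. In D major that root is E.
So the chord is E-G-Bb, a diminished triad.
With the 6 figure the chord is in first inversion; from the bass G upward in close position it reads G-Bb-E.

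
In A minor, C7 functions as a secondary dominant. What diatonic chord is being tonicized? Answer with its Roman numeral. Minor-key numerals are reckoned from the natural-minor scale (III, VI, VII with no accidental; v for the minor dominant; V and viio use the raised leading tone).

VI

The chord is a dominant seventh chord on C.
A dominant resolves down a perfect fifth: C → F. In A minor, F is scale degree 6, i.e. VI.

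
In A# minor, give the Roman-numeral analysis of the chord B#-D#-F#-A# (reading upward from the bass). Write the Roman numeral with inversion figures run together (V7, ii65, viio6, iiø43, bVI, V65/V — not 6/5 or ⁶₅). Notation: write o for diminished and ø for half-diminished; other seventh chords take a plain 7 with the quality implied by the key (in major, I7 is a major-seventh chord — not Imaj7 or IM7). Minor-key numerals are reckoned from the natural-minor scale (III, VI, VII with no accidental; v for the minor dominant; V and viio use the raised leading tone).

The pitches B#-D#-F#-A# form a half-diminished seventh chord rooted on B#.
In A# minor, B# is the supertonic; the diatonic half-diminished seventh chord there is iiø7.

iiø7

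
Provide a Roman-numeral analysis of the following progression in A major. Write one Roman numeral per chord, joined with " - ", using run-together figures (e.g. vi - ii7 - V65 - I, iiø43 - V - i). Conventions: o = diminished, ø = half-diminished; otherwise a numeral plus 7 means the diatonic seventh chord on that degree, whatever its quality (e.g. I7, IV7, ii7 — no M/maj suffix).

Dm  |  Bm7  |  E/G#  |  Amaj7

iv - ii7 - V6 - I7

Dm: D with this quality isn't in the key; it's iv, borrowed from the parallel minor.
Bm7 has root B, degree 2 in A major, so ii7.
E/G#: major triad on E = scale degree 5 → V6.
Amaj7: root A is the tonic; major seventh chord there is I7.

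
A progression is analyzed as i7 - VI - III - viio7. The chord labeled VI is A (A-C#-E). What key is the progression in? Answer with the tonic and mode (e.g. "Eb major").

C# minor

VI is given as A-C#-E — a major triad with root A.
If A is scale degree 6 and the mode makes that degree carry a major triad, the tonic is C# and the mode is minor.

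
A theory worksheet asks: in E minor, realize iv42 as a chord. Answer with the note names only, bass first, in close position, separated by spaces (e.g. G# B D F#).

In E minor, the fourth degree is A, and the diatonic chord built there is a minor seventh chord.
Stacking thirds from A gives A-C-E-G.
With the 42 figure the chord is in third inversion; from the bass G upward in close position it reads G-A-C-E.

G A C E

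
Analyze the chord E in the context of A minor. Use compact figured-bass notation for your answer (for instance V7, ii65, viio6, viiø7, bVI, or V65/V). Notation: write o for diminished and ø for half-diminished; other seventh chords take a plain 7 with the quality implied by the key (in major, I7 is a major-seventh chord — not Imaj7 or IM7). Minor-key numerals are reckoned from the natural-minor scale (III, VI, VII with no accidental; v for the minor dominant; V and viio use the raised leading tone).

V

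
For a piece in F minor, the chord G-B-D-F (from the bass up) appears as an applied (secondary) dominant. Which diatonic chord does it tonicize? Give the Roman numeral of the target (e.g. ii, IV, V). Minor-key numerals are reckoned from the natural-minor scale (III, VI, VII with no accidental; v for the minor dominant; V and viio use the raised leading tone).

V

The chord is a dominant seventh chord on G.
A dominant resolves down a perfect fifth: G → C. In F minor, C is scale degree 5, i.e. V.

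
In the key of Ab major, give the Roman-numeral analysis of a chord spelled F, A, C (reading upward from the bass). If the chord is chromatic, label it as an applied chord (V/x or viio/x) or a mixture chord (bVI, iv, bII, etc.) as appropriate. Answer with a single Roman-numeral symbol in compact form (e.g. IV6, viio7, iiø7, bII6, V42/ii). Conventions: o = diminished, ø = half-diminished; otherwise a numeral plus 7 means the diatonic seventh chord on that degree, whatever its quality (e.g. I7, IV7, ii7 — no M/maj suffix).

V/ii

The pitches F-A-C form a major triad rooted on F.
F is not a diatonic chord root with this quality in Ab major, but it lies a perfect fifth above Bb (ii), so the chord functions as an applied dominant of ii.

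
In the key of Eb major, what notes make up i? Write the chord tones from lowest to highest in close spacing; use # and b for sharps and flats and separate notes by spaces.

Eb Gb Bb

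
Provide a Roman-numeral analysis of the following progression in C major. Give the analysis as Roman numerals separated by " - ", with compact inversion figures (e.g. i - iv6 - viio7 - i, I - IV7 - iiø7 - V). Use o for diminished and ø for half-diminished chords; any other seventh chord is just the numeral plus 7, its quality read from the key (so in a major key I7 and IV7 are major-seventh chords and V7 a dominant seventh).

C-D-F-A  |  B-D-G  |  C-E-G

C-D-F-A: root D is the supertonic; minor seventh chord there is ii42.
B-D-G: major triad on G = scale degree 5 → V6.
C-E-G has root C, degree 1 in C major, so I.

ii42 - V6 - I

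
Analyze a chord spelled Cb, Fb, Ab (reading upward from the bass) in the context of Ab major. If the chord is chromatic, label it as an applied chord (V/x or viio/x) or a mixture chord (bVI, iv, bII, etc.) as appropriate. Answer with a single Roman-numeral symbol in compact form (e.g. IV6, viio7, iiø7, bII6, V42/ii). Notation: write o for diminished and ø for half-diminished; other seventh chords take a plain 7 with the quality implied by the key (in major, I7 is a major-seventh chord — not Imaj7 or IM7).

bVI64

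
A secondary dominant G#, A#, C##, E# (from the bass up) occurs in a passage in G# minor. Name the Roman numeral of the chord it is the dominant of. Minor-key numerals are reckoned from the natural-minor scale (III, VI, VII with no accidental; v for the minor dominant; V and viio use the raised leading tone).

The chord is a dominant seventh chord on A#.
A dominant resolves down a perfect fifth: A# → D#. In G# minor, D# is scale degree 5, i.e. V.

V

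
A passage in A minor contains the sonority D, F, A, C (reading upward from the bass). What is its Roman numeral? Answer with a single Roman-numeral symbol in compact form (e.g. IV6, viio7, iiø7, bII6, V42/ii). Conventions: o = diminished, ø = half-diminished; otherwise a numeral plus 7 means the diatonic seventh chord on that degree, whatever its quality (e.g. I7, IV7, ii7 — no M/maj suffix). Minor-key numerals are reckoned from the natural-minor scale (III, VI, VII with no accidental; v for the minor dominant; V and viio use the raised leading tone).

Stacked in thirds the chord is D-F-A-C: a minor seventh chord on D.
D is scale degree 4 in A minor, and a minor seventh chord on that degree is written iv7.

iv7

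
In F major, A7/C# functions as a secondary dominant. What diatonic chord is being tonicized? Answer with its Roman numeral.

The chord is a dominant seventh chord on A.
A dominant resolves down a perfect fifth: A → D. In F major, D is scale degree 6, i.e. vi.

vi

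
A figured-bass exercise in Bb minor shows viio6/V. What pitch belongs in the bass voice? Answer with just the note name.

G

The applied chord viio6/V is rooted on E: E-G-Bb.
The figure 6 means first inversion — the third is in the bass.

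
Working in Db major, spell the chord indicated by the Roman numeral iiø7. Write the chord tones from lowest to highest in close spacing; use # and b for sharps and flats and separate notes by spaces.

Eb Gb Bbb Db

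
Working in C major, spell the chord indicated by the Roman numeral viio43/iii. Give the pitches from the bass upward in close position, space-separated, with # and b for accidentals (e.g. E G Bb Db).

A C D# F#

viio43/iii is a secondary leading-tone chord. The target iii is E in C major; the applied chord is rooted a semitone below, on D#.
Building a fully diminished seventh chord on D# gives D#-F#-A-C.
The figured bass 43 indicates second inversion, placing the fifth (A) in the bass: A-C-D#-F#.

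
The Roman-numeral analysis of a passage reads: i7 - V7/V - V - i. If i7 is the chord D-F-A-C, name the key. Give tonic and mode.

i7 is given as D-F-A-C — a minor seventh chord with root D.
If D is scale degree 1 and the mode makes that degree carry a minor seventh chord, the tonic is D and the mode is minor.

D minor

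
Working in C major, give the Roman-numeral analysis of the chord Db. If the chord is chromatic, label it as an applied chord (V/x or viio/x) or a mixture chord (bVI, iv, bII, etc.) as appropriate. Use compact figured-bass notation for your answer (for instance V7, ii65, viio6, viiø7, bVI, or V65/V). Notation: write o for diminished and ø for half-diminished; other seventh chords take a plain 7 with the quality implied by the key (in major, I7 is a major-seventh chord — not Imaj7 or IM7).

bII

The pitches Db-F-Ab form a major triad rooted on Db.
Db is the lowered second degree of C major (diatonic 2 would be D). This is the Neapolitan chord — a major triad on the lowered second degree.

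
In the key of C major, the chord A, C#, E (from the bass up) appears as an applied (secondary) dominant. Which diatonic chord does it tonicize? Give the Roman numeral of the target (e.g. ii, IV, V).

ii

The chord is a major triad on A.
A dominant resolves down a perfect fifth: A → D. In C major, D is scale degree 2, i.e. ii.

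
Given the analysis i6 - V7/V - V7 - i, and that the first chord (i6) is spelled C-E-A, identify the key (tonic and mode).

A minor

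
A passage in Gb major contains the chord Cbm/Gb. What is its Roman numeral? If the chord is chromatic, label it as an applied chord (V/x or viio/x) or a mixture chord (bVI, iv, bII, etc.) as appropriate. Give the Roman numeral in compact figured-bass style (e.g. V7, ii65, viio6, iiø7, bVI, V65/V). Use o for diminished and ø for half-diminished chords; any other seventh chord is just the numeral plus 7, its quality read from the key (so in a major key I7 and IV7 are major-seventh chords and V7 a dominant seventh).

iv64

Stacked in thirds the chord is Cb-Ebb-Gb: a minor triad on Cb.
Cb is the fourth degree of Gb major. This is the minor subdominant, borrowed from the parallel minor.
With Gb in the bass the chord is in second inversion, so the figured bass is 64.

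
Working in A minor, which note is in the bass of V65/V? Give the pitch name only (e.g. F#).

D#

The applied chord V65/V is rooted on B: B-D#-F#-A.
The figure 65 means first inversion — the third is in the bass.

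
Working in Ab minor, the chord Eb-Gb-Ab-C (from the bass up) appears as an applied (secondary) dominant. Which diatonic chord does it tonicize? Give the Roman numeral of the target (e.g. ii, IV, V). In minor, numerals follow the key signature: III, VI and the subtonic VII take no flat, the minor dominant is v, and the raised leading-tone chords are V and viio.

iv

The chord is a dominant seventh chord on Ab.
A dominant resolves down a perfect fifth: Ab → Db. In Ab minor, Db is scale degree 4, i.e. iv.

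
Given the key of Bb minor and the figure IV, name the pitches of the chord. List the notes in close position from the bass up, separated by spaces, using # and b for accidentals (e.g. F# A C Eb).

Eb G Bb

IV is the major subdominant, borrowed from the parallel major. In Bb minor that root is Eb.
So the chord is Eb-G-Bb, a major triad.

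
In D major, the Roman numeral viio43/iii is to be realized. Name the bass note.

B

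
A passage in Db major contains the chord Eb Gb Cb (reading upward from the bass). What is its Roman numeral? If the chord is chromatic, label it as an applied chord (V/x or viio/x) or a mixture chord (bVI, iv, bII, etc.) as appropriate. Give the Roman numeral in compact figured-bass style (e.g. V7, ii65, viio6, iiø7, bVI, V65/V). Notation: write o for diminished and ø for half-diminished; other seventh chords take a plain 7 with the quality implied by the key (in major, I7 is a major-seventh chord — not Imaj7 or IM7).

bVII6

Stacked in thirds the chord is Cb-Eb-Gb: a major triad on Cb.
Cb is the lowered seventh degree of Db major (diatonic 7 would be C). This is a major triad on the lowered seventh degree (the subtonic), borrowed from the parallel minor.
With Eb in the bass the chord is in first inversion, so the figured bass is 6.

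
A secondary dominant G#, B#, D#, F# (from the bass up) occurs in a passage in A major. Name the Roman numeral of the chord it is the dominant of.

iii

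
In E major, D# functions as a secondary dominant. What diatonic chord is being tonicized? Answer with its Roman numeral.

iii

The chord is a major triad on D#.
A dominant resolves down a perfect fifth: D# → G#. In E major, G# is scale degree 3, i.e. iii.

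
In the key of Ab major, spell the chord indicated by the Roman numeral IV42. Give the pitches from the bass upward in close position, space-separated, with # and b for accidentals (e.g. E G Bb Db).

C Db F Ab

In Ab major, the subdominant is Db, and the diatonic chord built there is a major seventh chord.
Stacking thirds from Db gives Db-F-Ab-C.
With the 42 figure the chord is in third inversion; from the bass C upward in close position it reads C-Db-F-Ab.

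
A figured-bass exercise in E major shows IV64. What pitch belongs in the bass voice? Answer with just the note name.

IV in E major has root A; the chord is A-C#-E.
The figure 64 means second inversion — the fifth is in the bass.

E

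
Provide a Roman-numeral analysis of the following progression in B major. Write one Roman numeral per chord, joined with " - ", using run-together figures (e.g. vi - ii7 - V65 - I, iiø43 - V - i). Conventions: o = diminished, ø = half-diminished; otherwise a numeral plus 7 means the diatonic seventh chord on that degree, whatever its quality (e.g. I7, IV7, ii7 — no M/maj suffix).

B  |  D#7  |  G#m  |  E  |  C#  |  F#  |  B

B: major triad on B = scale degree 1 → I.
D#7 is the secondary dominant of vi (dominant seventh chord on D#): V7/vi.
G#m: minor triad on G# = scale degree 6 → vi.
E: root E is the subdominant; major triad there is IV.
C#: chromatic; C# is V of V, so V/V.
F#: root F# is the dominant; major triad there is V.
B: root B is the tonic; major triad there is I.

I - V7/vi - vi - IV - V/V - V - I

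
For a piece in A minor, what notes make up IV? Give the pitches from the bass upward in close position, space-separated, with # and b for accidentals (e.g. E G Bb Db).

D F# A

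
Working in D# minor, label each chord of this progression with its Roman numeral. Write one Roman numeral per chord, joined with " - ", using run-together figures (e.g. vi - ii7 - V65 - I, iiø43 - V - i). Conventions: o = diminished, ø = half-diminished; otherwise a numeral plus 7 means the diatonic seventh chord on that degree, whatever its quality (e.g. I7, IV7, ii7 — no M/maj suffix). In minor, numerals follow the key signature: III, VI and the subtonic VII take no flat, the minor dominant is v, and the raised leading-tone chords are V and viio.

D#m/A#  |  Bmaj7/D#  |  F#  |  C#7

D#m/A#: root D# is the tonic; minor triad there is i64.
Bmaj7/D# has root B, degree 6 in D# minor, so VI65.
F#: major triad on F# = scale degree 3 → III.
C#7: dominant seventh chord on C# = scale degree 7 → VII7.

i64 - VI65 - III - VII7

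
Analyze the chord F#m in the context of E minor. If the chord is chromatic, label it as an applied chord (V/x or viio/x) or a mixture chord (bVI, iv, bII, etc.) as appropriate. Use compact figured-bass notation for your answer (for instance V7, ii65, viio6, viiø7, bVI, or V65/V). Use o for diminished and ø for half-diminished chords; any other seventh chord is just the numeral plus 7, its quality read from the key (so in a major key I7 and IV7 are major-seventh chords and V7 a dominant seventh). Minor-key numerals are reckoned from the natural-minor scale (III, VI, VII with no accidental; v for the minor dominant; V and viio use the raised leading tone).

ii

The pitches F#-A-C# form a minor triad rooted on F#.
F# is the second degree of E minor. This is the minor supertonic, borrowed from the parallel major (the Dorian ii).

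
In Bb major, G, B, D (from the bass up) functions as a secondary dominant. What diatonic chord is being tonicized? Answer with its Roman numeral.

ii

The chord is a major triad on G.
A dominant resolves down a perfect fifth: G → C. In Bb major, C is scale degree 2, i.e. ii.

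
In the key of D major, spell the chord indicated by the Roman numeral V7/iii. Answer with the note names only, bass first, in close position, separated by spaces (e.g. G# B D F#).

V7/iii is a secondary dominant — the dominant seventh of iii. iii in D major is F#, so the applied chord's root is C#, a perfect fifth above.
Building a dominant seventh chord on C# gives C#-E#-G#-B.

C# E# G# B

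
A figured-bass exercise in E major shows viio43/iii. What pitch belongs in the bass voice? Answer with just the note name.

The applied chord viio43/iii is rooted on F##: F##-A#-C#-E.
The figure 43 means second inversion — the fifth is in the bass.

C#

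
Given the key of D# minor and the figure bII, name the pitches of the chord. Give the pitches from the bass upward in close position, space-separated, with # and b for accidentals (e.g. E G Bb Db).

E G# B

Scale degree 2 in D# minor is E#; lowering it a half step gives E. bII is the Neapolitan chord — a major triad on the lowered second degree.
So the chord is E-G#-B.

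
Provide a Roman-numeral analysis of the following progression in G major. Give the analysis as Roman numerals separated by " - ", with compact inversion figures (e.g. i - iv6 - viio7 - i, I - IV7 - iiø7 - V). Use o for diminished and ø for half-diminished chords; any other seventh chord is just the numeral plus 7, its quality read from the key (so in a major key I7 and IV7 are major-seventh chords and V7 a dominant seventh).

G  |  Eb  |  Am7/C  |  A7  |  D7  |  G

I - bVI - ii65 - V7/V - V7 - I

G: root G is the tonic; major triad there is I.
Eb is non-diatonic — bVI, a mixture chord from G minor.
Am7/C: minor seventh chord on A = scale degree 2 → ii65.
A7: a dominant seventh chord on A, the applied dominant of V → V7/V.
D7 has root D, degree 5 in G major, so V7.
G: root G is the tonic; major triad there is I.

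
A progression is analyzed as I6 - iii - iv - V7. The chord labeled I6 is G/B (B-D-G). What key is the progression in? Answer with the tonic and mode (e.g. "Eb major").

G major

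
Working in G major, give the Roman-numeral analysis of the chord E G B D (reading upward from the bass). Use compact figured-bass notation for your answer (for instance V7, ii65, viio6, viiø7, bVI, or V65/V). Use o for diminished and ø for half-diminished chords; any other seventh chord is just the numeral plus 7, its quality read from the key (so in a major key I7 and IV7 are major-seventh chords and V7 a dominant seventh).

vi7

The pitches E-G-B-D form a minor seventh chord rooted on E.
E is scale degree 6 in G major, and a minor seventh chord on that degree is written vi7.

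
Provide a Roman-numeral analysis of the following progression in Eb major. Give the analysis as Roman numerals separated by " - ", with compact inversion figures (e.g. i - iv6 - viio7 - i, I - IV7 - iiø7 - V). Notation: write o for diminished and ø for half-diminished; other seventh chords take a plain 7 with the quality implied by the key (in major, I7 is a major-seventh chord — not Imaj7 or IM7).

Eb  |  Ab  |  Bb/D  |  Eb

I - IV - V6 - I

Eb has root Eb, degree 1 in Eb major, so I.
Ab has root Ab, degree 4 in Eb major, so IV.
Bb/D: major triad on Bb = scale degree 5 → V6.
Eb: root Eb is the tonic; major triad there is I.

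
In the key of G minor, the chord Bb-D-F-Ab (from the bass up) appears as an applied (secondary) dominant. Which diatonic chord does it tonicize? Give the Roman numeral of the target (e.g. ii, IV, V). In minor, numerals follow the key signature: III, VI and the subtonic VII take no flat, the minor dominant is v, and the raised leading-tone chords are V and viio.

VI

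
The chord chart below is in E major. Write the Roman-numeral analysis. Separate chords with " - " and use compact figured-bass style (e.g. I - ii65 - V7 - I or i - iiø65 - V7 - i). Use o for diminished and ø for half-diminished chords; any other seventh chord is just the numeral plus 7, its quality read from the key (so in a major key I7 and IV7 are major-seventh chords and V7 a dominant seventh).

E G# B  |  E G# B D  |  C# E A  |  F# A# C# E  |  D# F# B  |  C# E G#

I - V7/IV - IV6 - V7/V - V6 - vi

E-G#-B has root E, degree 1 in E major, so I.
E-G#-B-D: chromatic; E is V of IV, so V7/IV.
C#-E-A has root A, degree 4 in E major, so IV6.
F#-A#-C#-E: chromatic; F# is V of V, so V7/V.
D#-F#-B has root B, degree 5 in E major, so V6.
C#-E-G# has root C#, degree 6 in E major, so vi.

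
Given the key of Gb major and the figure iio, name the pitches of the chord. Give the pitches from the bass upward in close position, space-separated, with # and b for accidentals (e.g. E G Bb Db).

Scale degree 2 in Gb major is Ab; here the chord built on it is altered to a diminished triad. iio is the diminished supertonic triad, borrowed from the parallel minor.
So the chord is Ab-Cb-Ebb, a diminished triad.

Ab Cb Ebb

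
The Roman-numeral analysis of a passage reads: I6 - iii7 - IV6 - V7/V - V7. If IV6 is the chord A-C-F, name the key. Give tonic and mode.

C major

The anchor chord is a major triad on F, labeled IV6.
Counting down 3 scale steps from F places the tonic on C; a major triad on degree 4 is diatonic only in major.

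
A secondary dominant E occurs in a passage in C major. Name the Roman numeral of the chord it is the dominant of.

vi

The chord is a major triad on E.
A dominant resolves down a perfect fifth: E → A. In C major, A is scale degree 6, i.e. vi.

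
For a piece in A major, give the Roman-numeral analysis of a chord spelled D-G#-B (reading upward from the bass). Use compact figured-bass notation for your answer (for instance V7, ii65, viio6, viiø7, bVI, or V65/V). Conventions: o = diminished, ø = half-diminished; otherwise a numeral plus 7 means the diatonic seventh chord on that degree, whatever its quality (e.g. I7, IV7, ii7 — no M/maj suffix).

viio64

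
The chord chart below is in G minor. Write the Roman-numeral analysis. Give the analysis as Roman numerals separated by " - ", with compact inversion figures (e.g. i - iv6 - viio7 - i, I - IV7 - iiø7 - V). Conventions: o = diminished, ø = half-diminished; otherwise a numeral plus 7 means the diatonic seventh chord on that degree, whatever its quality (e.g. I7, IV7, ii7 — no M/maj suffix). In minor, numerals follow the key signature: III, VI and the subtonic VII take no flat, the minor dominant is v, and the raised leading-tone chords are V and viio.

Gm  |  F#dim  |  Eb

Gm: root G is the tonic; minor triad there is i.
F#dim: diminished triad on F# = scale degree 7 → viio.
Eb has root Eb, degree 6 in G minor, so VI.

i - viio - VI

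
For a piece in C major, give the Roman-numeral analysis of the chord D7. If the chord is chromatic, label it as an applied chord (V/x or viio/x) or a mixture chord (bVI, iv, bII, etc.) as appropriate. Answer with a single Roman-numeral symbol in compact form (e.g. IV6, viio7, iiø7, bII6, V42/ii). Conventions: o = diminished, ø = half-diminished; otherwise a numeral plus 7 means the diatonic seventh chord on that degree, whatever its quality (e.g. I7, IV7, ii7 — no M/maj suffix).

Stacked in thirds the chord is D-F#-A-C: a dominant seventh chord on D.
D is not a diatonic chord root with this quality in C major, but it lies a perfect fifth above G (V), so the chord functions as an applied dominant of V.

V7/V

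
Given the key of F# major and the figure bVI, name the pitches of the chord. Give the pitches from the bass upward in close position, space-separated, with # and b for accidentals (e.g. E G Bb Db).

Scale degree 6 in F# major is D#; lowering it a half step gives D. bVI is a major triad on the lowered sixth degree, borrowed from the parallel minor.
So the chord is D-F#-A, a major triad.

D F# A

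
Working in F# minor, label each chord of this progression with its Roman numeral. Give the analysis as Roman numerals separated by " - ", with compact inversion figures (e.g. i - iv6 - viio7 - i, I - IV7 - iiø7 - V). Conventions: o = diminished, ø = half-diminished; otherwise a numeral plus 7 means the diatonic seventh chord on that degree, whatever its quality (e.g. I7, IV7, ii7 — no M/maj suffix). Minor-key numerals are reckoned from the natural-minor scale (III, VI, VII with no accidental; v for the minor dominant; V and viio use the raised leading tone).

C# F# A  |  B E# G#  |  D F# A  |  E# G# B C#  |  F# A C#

i64 - viio64 - VI - V65 - i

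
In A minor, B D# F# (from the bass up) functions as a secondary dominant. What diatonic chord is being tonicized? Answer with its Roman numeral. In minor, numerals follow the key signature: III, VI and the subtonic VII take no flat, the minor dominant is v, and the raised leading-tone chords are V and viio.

The chord is a major triad on B.
A dominant resolves down a perfect fifth: B → E. In A minor, E is scale degree 5, i.e. V.

V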